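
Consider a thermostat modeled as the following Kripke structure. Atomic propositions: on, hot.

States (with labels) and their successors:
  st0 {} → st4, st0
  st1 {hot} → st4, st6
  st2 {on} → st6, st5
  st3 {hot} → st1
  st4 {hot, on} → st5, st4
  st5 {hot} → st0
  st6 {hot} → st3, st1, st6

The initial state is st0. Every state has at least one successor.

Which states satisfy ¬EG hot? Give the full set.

{st0, st2, st5}

States satisfying hot: {st1, st3, st4, st5, st6}.
States satisfying EG hot: {st1, st3, st4, st6}.
States satisfying ¬EG hot: {st0, st2, st5}.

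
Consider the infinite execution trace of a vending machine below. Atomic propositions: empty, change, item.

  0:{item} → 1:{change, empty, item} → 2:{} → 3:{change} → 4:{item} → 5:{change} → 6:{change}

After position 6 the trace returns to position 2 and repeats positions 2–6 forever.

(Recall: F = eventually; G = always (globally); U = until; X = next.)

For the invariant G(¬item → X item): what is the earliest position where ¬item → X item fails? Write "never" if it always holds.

2

Check ¬item → X item at each position in order: 0 ✓, 1 ✓.
At position 2 the labels are {} and the next position 3 has {change}, so ¬item → X item is false there. This is the first violation.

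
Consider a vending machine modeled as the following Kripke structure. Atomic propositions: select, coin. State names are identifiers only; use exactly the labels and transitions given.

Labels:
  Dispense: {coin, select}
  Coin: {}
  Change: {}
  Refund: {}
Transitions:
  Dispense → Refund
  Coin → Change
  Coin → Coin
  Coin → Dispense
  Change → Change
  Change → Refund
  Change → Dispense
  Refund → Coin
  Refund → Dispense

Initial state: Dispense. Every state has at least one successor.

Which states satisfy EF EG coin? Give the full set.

none

States satisfying EG coin: ∅.
States satisfying EF EG coin: ∅.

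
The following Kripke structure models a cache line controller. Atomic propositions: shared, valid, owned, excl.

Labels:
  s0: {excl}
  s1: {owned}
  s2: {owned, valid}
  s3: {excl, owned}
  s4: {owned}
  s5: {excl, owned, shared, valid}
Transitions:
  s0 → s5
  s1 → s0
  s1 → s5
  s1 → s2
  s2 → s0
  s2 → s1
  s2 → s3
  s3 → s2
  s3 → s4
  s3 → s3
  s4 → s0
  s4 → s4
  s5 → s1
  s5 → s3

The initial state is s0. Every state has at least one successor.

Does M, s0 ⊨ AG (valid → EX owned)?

States satisfying valid → EX owned: {s0, s1, s2, s3, s4, s5}.
States satisfying AG (valid → EX owned): {s0, s1, s2, s3, s4, s5}.
Every state reachable from s0 satisfies valid → EX owned.
s0 ∈ Sat(AG (valid → EX owned)).

Holds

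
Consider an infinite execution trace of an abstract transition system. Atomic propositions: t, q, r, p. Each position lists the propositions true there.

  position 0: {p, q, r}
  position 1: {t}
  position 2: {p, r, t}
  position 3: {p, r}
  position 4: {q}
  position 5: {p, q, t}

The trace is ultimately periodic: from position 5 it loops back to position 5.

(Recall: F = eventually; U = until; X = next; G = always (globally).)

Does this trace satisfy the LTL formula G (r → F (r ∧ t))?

Violated

r → F (r ∧ t) must hold at every position from 0 onward. It fails at position 3, so G (r → F (r ∧ t)) is false.
Positions where r holds: 0, 2, 3.
Check F (r ∧ t) at each: 0→ok, 2→ok, 3→fails.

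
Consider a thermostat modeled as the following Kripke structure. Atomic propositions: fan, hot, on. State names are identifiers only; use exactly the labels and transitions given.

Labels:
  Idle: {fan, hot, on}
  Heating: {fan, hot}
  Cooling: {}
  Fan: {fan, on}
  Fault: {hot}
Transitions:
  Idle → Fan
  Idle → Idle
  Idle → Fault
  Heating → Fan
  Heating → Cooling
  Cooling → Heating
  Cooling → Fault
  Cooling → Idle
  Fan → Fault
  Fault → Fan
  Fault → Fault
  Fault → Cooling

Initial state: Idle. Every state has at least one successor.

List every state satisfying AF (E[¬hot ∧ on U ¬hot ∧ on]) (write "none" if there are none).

States satisfying E[¬hot ∧ on U ¬hot ∧ on]: {Fan}.
States satisfying AF (E[¬hot ∧ on U ¬hot ∧ on]): {Fan}.

{Fan}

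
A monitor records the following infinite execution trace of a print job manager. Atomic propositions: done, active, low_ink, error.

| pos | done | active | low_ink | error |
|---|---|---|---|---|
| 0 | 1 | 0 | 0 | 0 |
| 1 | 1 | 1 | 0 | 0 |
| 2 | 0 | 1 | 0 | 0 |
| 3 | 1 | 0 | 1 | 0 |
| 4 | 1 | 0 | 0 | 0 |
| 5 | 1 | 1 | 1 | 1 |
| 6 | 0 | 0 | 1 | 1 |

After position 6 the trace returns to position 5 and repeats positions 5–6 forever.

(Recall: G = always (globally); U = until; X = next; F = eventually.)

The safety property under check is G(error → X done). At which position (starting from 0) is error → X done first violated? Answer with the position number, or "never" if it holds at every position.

Check error → X done at each position in order: 0 ✓, 1 ✓, 2 ✓, 3 ✓, 4 ✓.
At position 5 the labels are {active, done, error, low_ink} and the next position 6 has {error, low_ink}, so error → X done is false there. This is the first violation.

5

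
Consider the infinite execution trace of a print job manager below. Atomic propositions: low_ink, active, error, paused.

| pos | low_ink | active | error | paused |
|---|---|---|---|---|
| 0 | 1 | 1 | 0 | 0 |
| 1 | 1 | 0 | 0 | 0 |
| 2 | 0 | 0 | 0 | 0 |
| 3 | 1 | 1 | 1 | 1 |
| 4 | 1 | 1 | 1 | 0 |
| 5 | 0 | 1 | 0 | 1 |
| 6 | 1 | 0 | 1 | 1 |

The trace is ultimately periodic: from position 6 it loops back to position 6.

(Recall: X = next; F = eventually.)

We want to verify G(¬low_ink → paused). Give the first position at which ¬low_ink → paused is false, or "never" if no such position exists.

2

Check ¬low_ink → paused at each position in order: 0 ✓, 1 ✓.
At position 2 the labels are {}, so ¬low_ink → paused is false there. This is the first violation.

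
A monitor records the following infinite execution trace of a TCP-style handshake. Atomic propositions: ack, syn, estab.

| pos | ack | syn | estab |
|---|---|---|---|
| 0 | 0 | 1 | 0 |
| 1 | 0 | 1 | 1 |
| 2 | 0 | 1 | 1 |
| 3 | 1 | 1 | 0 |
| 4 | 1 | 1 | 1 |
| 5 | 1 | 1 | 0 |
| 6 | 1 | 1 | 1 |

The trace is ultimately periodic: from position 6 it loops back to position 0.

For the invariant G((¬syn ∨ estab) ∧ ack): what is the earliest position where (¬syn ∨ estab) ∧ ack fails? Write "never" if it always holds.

0

At position 0 the labels are {syn}, so (¬syn ∨ estab) ∧ ack is false there. This is the first violation.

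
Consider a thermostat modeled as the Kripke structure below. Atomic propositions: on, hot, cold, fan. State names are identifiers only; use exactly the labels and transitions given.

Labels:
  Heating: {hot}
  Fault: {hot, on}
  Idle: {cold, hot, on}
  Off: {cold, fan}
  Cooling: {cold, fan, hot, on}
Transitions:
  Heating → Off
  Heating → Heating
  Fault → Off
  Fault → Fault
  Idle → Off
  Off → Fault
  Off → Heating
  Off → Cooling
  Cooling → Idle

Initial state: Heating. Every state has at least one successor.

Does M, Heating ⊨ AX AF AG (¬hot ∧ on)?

States satisfying AF AG (¬hot ∧ on): ∅.
States satisfying AX AF AG (¬hot ∧ on): ∅.
Heating ∉ Sat(AX AF AG (¬hot ∧ on)).

No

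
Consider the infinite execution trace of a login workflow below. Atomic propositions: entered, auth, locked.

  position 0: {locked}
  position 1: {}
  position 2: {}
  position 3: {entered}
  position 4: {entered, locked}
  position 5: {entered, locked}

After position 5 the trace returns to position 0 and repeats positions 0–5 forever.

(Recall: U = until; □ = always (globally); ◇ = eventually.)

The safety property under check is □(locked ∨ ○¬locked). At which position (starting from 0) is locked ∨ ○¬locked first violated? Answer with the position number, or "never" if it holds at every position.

Check locked ∨ ○¬locked at each position in order: 0 ✓, 1 ✓, 2 ✓.
At position 3 the labels are {entered} and the next position 4 has {entered, locked}, so locked ∨ ○¬locked is false there. This is the first violation.

3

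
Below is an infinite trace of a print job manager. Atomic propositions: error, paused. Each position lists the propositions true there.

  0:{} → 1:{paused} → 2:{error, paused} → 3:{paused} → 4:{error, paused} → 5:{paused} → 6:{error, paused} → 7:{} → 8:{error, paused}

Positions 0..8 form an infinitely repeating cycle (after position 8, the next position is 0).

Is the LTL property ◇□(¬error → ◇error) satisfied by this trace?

Yes

□(¬error → ◇error) holds at position 0, which is reachable from 0, so ◇□(¬error → ◇error) holds.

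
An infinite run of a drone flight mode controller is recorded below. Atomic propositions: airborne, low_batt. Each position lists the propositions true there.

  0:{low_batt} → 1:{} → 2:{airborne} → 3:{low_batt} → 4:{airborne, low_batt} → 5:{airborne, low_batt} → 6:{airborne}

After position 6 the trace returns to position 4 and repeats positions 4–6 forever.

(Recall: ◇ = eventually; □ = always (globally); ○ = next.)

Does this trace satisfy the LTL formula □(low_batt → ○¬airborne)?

low_batt → ○¬airborne must hold at every position from 0 onward. It fails at position 3, so □(low_batt → ○¬airborne) is false.
Positions where low_batt holds: 0, 3, 4, 5.
Check ○¬airborne at each: 0→ok, 3→fails, 4→fails, 5→fails.

Violated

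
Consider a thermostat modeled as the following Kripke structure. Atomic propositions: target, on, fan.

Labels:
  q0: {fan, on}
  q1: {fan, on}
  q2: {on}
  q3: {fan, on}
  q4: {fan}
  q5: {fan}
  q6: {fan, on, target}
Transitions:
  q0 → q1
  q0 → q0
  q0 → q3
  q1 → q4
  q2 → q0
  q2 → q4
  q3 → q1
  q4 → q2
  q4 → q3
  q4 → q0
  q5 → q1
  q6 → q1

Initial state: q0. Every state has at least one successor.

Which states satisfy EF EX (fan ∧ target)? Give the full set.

none

States satisfying EX (fan ∧ target): ∅.
States satisfying EF EX (fan ∧ target): ∅.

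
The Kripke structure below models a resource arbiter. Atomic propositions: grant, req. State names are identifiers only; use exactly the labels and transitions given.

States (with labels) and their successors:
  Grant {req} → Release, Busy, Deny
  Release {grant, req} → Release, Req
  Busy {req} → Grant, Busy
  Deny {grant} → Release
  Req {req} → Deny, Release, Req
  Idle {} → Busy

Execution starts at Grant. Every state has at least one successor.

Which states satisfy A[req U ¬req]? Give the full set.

{Deny, Idle}

States satisfying req: {Grant, Release, Busy, Req}.
States satisfying ¬req: {Deny, Idle}.
States satisfying A[req U ¬req]: {Deny, Idle}.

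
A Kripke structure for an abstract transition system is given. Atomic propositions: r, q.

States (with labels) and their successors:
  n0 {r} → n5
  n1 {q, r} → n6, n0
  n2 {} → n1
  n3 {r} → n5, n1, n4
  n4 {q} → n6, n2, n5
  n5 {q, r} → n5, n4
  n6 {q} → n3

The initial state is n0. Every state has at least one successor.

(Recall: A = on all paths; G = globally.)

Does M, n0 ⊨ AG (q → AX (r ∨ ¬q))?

States satisfying q → AX (r ∨ ¬q): {n0, n2, n3, n6}.
States satisfying AG (q → AX (r ∨ ¬q)): ∅.
n1 is reachable from n0 and violates q → AX (r ∨ ¬q), so AG fails at n0.
n0 ∉ Sat(AG (q → AX (r ∨ ¬q))).

Does not hold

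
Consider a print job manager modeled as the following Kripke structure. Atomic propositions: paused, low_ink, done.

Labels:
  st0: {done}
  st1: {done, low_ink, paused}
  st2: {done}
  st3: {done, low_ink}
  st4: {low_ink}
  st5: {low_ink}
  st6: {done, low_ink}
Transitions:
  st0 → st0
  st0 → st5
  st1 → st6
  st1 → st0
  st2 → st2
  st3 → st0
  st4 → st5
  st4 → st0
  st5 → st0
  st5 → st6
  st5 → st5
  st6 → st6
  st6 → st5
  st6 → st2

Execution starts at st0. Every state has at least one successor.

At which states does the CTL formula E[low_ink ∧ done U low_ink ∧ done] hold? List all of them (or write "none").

{st1, st3, st6}

States satisfying low_ink ∧ done: {st1, st3, st6}.
States satisfying E[low_ink ∧ done U low_ink ∧ done]: {st1, st3, st6}.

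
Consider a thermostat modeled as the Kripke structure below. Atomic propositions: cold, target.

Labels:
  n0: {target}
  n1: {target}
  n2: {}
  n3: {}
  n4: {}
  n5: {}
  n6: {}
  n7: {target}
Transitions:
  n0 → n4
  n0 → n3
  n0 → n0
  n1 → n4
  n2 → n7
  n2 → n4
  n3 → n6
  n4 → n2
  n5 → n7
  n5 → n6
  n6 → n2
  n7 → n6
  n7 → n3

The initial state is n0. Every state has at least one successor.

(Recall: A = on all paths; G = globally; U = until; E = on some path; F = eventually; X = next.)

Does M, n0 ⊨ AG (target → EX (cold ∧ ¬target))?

States satisfying target → EX (cold ∧ ¬target): {n2, n3, n4, n5, n6}.
States satisfying AG (target → EX (cold ∧ ¬target)): ∅.
n0 is reachable from n0 and violates target → EX (cold ∧ ¬target), so AG fails at n0.
n0 ∉ Sat(AG (target → EX (cold ∧ ¬target))).

Does not hold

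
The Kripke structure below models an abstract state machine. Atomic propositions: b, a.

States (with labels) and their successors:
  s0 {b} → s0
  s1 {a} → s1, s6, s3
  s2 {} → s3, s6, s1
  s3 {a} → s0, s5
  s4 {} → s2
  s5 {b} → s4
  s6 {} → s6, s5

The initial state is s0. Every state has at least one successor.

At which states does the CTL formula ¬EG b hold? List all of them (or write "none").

States satisfying b: {s0, s5}.
States satisfying EG b: {s0}.
States satisfying ¬EG b: {s1, s2, s3, s4, s5, s6}.

{s1, s2, s3, s4, s5, s6}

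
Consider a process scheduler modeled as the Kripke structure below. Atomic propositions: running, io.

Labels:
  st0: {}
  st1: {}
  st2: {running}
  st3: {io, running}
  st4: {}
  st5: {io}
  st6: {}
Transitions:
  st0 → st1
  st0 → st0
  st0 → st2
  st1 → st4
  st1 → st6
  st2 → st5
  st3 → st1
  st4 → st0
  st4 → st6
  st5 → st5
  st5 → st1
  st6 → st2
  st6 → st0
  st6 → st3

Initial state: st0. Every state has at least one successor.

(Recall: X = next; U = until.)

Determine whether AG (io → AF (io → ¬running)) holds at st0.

Satisfied

States satisfying io → AF (io → ¬running): {st0, st1, st2, st3, st4, st5, st6}.
States satisfying AG (io → AF (io → ¬running)): {st0, st1, st2, st3, st4, st5, st6}.
Every state reachable from st0 satisfies io → AF (io → ¬running).
st0 ∈ Sat(AG (io → AF (io → ¬running))).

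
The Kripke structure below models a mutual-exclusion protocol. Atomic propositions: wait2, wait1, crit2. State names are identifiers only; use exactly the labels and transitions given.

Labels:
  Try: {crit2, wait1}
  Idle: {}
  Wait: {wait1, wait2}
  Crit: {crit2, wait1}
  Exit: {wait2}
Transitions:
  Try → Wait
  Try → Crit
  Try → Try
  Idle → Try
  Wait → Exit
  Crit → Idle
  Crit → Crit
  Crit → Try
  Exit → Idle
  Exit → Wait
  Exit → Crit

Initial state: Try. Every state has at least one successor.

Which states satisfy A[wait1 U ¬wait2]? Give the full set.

{Try, Idle, Crit}

States satisfying wait1: {Try, Wait, Crit}.
States satisfying ¬wait2: {Try, Idle, Crit}.
States satisfying A[wait1 U ¬wait2]: {Try, Idle, Crit}.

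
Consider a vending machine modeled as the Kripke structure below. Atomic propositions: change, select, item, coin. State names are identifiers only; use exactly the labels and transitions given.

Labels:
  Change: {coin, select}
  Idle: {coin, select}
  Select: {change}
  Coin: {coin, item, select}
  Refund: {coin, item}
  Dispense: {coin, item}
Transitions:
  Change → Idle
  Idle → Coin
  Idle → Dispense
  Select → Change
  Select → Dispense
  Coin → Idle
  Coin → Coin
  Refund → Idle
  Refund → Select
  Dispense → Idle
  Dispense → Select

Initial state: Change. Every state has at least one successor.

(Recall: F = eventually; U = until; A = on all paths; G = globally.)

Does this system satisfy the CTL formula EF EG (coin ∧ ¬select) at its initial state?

Does not hold

States satisfying EG (coin ∧ ¬select): ∅.
States satisfying EF EG (coin ∧ ¬select): ∅.
No suitable path/successor from Change witnesses the formula.
Change ∉ Sat(EF EG (coin ∧ ¬select)).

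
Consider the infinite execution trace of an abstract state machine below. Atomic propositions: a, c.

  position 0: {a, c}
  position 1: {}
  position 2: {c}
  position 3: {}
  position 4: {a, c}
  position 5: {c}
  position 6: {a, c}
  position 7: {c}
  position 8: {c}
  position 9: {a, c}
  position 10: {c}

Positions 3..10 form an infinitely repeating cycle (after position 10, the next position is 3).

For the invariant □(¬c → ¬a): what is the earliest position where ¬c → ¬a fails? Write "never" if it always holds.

¬c → ¬a holds at every position 0..10, and those are all the positions the trace ever visits, so the invariant □(¬c → ¬a) is never violated.

never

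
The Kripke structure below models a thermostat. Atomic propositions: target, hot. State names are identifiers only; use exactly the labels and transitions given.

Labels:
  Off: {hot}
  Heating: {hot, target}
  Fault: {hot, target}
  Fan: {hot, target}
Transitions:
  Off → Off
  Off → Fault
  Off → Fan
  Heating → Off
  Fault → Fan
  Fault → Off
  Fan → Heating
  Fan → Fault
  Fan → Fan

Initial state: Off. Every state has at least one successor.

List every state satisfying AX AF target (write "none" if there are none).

States satisfying AF target: {Heating, Fault, Fan}.
States satisfying AX AF target: {Fan}.

{Fan}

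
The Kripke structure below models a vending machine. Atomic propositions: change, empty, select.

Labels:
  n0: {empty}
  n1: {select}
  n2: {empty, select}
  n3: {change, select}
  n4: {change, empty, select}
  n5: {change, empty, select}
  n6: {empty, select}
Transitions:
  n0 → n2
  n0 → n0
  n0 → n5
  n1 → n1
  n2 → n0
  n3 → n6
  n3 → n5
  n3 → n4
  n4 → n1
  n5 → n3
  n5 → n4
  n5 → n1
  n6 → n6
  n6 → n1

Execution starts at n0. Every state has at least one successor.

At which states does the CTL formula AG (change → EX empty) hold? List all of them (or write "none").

{n1, n6}

States satisfying change → EX empty: {n0, n1, n2, n3, n5, n6}.
States satisfying AG (change → EX empty): {n1, n6}.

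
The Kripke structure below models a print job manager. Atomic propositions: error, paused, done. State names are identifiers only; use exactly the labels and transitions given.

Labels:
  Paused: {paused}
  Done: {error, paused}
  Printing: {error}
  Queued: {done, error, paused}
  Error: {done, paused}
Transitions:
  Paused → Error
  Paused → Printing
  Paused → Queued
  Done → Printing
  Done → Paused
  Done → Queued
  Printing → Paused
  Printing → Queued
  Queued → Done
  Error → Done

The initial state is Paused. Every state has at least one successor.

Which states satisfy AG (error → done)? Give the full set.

States satisfying error → done: {Paused, Queued, Error}.
States satisfying AG (error → done): ∅.

none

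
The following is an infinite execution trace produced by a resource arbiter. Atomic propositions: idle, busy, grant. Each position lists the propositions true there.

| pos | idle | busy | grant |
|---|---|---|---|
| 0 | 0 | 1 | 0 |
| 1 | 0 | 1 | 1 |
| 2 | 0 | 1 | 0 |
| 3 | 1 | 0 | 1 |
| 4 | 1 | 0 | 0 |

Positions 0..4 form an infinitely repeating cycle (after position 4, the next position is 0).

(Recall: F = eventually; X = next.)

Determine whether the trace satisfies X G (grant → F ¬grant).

Holds

The position after 0 is 1; G (grant → F ¬grant) is true there.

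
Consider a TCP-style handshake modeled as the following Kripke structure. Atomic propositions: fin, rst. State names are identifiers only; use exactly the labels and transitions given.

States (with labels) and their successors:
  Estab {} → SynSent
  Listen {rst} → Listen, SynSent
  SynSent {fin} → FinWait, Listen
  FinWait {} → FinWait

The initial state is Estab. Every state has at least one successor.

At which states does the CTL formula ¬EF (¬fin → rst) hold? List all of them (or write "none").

States satisfying ¬fin → rst: {Listen, SynSent}.
States satisfying EF (¬fin → rst): {Estab, Listen, SynSent}.
States satisfying ¬EF (¬fin → rst): {FinWait}.

{FinWait}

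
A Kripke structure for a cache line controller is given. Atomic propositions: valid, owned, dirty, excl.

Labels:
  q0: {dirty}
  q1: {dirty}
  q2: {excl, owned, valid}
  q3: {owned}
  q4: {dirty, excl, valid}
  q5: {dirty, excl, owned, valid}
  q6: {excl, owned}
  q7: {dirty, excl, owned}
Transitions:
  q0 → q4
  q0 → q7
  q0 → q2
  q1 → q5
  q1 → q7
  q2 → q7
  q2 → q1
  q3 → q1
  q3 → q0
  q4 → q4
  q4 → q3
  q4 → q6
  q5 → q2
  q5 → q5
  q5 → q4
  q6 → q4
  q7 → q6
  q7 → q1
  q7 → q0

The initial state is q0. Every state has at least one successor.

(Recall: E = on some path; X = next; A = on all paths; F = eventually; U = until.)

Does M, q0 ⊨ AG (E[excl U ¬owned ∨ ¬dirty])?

States satisfying E[excl U ¬owned ∨ ¬dirty]: {q0, q1, q2, q3, q4, q5, q6, q7}.
States satisfying AG (E[excl U ¬owned ∨ ¬dirty]): {q0, q1, q2, q3, q4, q5, q6, q7}.
Every state reachable from q0 satisfies E[excl U ¬owned ∨ ¬dirty].
q0 ∈ Sat(AG (E[excl U ¬owned ∨ ¬dirty])).

Holds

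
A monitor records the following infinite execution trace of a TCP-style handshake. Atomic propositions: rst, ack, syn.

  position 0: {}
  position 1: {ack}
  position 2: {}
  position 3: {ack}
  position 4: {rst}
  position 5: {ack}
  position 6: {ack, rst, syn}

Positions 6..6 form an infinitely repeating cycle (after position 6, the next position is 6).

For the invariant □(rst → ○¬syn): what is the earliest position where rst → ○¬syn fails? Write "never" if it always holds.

Check rst → ○¬syn at each position in order: 0 ✓, 1 ✓, 2 ✓, 3 ✓, 4 ✓, 5 ✓.
At position 6 the labels are {ack, rst, syn} and the next position 6 has {ack, rst, syn}, so rst → ○¬syn is false there. This is the first violation.

6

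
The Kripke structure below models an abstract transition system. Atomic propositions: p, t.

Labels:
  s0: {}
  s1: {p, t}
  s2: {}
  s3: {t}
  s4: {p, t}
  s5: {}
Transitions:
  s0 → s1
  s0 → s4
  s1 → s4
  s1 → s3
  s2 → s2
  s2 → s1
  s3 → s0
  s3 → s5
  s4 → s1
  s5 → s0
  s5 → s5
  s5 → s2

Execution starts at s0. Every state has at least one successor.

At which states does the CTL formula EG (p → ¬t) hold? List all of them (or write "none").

{s2, s3, s5}

States satisfying p → ¬t: {s0, s2, s3, s5}.
States satisfying EG (p → ¬t): {s2, s3, s5}.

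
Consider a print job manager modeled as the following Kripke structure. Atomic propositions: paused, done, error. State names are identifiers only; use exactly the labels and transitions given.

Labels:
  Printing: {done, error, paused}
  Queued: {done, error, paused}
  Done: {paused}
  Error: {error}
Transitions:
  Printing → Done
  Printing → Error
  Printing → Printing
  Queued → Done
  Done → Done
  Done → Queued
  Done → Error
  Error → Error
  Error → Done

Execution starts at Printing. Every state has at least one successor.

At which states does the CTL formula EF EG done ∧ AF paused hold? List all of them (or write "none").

States satisfying EG done: {Printing}.
States satisfying EF EG done: {Printing}.
States satisfying paused: {Printing, Queued, Done}.
States satisfying AF paused: {Printing, Queued, Done}.
States satisfying EF EG done ∧ AF paused: {Printing}.

{Printing}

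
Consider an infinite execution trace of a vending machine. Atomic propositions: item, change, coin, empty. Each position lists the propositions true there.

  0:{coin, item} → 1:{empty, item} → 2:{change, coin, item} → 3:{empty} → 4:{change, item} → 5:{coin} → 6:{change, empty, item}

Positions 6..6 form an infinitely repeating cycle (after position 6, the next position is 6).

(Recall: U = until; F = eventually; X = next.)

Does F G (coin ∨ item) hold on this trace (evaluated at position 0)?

G (coin ∨ item) holds at position 4, which is reachable from 0, so F G (coin ∨ item) holds.

Holds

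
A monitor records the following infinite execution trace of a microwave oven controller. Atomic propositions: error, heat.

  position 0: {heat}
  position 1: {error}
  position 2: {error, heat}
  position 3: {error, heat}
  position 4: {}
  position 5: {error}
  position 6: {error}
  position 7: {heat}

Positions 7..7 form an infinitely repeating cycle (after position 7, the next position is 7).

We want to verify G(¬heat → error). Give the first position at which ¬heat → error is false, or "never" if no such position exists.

4

Check ¬heat → error at each position in order: 0 ✓, 1 ✓, 2 ✓, 3 ✓.
At position 4 the labels are {}, so ¬heat → error is false there. This is the first violation.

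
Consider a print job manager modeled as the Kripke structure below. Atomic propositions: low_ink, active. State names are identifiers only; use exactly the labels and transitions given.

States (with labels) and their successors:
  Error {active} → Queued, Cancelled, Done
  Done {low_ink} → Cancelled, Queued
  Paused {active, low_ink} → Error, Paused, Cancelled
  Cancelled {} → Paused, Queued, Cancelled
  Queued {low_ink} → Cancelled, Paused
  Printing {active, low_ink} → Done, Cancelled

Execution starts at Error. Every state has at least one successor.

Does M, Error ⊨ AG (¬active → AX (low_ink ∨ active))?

States satisfying ¬active → AX (low_ink ∨ active): {Error, Paused, Printing}.
States satisfying AG (¬active → AX (low_ink ∨ active)): ∅.
Cancelled is reachable from Error and violates ¬active → AX (low_ink ∨ active), so AG fails at Error.
Error ∉ Sat(AG (¬active → AX (low_ink ∨ active))).

No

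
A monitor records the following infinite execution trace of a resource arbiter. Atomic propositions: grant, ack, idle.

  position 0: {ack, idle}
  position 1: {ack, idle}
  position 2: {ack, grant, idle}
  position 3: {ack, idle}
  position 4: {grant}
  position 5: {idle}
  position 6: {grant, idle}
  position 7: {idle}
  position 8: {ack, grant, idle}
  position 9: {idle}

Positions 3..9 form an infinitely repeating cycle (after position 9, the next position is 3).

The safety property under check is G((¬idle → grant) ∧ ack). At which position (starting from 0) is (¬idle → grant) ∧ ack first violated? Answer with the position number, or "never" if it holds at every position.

Check (¬idle → grant) ∧ ack at each position in order: 0 ✓, 1 ✓, 2 ✓, 3 ✓.
At position 4 the labels are {grant}, so (¬idle → grant) ∧ ack is false there. This is the first violation.

4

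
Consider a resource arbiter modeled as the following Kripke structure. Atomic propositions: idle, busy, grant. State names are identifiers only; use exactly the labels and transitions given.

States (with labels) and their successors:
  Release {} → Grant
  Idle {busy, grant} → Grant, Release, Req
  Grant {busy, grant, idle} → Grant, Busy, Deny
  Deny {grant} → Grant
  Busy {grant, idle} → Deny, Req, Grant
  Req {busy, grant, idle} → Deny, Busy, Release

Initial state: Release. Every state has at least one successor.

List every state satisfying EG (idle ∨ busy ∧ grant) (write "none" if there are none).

States satisfying idle ∨ busy ∧ grant: {Idle, Grant, Busy, Req}.
States satisfying EG (idle ∨ busy ∧ grant): {Idle, Grant, Busy, Req}.

{Idle, Grant, Busy, Req}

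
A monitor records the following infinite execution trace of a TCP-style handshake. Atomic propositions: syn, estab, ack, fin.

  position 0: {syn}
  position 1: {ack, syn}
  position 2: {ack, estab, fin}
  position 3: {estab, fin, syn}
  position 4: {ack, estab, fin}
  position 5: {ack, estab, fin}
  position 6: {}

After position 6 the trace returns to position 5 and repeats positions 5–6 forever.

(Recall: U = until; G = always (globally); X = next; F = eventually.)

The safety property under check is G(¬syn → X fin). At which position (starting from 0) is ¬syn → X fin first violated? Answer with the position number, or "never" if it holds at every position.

Check ¬syn → X fin at each position in order: 0 ✓, 1 ✓, 2 ✓, 3 ✓, 4 ✓.
At position 5 the labels are {ack, estab, fin} and the next position 6 has {}, so ¬syn → X fin is false there. This is the first violation.

5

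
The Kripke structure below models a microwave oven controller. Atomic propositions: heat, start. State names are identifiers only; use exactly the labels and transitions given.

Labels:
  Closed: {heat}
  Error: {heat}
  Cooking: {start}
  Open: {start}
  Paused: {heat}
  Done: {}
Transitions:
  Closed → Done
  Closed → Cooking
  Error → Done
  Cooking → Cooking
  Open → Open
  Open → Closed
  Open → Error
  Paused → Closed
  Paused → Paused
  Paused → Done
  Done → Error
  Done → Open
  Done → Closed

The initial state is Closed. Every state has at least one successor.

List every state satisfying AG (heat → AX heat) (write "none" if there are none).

States satisfying heat → AX heat: {Cooking, Open, Done}.
States satisfying AG (heat → AX heat): {Cooking}.

{Cooking}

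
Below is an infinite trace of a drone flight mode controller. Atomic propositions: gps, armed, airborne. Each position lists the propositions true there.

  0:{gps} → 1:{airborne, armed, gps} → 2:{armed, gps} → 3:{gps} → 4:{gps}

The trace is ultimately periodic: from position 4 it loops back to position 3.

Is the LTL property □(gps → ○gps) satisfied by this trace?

gps → ○gps holds at every position 0..4, and those are all positions ever visited, so □(gps → ○gps) holds.
Positions where gps holds: 0, 1, 2, 3, 4.
Check ○gps at each: 0→ok, 1→ok, 2→ok, 3→ok, 4→ok.

Holds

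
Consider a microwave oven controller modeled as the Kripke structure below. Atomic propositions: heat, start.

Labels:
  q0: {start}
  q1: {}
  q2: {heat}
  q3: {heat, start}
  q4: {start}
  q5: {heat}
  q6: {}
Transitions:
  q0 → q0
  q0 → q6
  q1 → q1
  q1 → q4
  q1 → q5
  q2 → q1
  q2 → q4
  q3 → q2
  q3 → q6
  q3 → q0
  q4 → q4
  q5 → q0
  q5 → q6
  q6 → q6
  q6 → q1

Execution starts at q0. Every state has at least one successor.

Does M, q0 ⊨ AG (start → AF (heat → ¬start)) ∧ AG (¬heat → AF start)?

States satisfying start → AF (heat → ¬start): {q0, q1, q2, q3, q4, q5, q6}.
States satisfying AG (start → AF (heat → ¬start)): {q0, q1, q2, q3, q4, q5, q6}.
States satisfying ¬heat → AF start: {q0, q2, q3, q4, q5}.
States satisfying AG (¬heat → AF start): {q4}.
States satisfying AG (start → AF (heat → ¬start)) ∧ AG (¬heat → AF start): {q4}.
q0 ∉ Sat(AG (start → AF (heat → ¬start)) ∧ AG (¬heat → AF start)).

No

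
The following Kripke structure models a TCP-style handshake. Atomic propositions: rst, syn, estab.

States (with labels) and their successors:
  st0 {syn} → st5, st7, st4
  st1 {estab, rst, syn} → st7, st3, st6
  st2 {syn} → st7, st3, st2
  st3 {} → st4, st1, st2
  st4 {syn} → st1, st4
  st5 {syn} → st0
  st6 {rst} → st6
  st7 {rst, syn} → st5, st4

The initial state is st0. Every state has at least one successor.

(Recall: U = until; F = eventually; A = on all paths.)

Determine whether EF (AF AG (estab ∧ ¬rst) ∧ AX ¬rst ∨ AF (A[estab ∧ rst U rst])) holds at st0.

Holds

States satisfying EF (AF AG (estab ∧ ¬rst) ∧ AX ¬rst ∨ AF (A[estab ∧ rst U rst])): {st0, st1, st2, st3, st4, st5, st6, st7}.
Some path from st0 reaches a state where AF AG (estab ∧ ¬rst) ∧ AX ¬rst ∨ AF (A[estab ∧ rst U rst]) holds.
st0 ∈ Sat(EF (AF AG (estab ∧ ¬rst) ∧ AX ¬rst ∨ AF (A[estab ∧ rst U rst]))).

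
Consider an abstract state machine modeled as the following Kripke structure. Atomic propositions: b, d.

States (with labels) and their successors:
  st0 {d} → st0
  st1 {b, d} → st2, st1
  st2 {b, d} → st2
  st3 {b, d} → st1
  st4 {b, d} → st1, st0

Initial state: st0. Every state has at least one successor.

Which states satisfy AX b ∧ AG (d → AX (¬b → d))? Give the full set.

{st1, st2, st3}

States satisfying b: {st1, st2, st3, st4}.
States satisfying AX b: {st1, st2, st3}.
States satisfying d → AX (¬b → d): {st0, st1, st2, st3, st4}.
States satisfying AG (d → AX (¬b → d)): {st0, st1, st2, st3, st4}.
States satisfying AX b ∧ AG (d → AX (¬b → d)): {st1, st2, st3}.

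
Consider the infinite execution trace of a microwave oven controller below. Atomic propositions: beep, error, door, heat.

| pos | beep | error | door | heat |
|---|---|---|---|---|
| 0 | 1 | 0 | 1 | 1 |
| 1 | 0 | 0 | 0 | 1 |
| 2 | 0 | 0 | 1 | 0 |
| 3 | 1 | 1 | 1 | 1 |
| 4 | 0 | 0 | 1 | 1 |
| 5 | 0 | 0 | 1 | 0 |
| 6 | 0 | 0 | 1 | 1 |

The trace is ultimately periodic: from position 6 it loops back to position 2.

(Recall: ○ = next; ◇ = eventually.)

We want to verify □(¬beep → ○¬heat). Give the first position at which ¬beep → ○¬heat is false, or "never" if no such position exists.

Check ¬beep → ○¬heat at each position in order: 0 ✓, 1 ✓.
At position 2 the labels are {door} and the next position 3 has {beep, door, error, heat}, so ¬beep → ○¬heat is false there. This is the first violation.

2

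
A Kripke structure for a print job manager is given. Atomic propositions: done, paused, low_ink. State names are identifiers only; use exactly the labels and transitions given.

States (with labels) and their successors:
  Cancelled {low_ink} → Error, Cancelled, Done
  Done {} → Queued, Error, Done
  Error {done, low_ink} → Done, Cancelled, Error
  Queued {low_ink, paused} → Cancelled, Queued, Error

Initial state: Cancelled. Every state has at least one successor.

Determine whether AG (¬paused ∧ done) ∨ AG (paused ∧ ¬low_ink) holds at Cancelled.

No

States satisfying ¬paused ∧ done: {Error}.
States satisfying AG (¬paused ∧ done): ∅.
States satisfying paused ∧ ¬low_ink: ∅.
States satisfying AG (paused ∧ ¬low_ink): ∅.
States satisfying AG (¬paused ∧ done) ∨ AG (paused ∧ ¬low_ink): ∅.
Cancelled ∉ Sat(AG (¬paused ∧ done) ∨ AG (paused ∧ ¬low_ink)).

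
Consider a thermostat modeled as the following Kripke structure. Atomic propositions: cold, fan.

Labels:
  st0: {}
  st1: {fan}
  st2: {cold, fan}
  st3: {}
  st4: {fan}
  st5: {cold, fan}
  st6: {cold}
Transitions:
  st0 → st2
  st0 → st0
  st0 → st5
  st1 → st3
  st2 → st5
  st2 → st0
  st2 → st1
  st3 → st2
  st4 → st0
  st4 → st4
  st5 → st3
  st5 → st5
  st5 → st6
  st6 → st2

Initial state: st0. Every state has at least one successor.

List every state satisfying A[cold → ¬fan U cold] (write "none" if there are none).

States satisfying cold → ¬fan: {st0, st1, st3, st4, st6}.
States satisfying cold: {st2, st5, st6}.
States satisfying A[cold → ¬fan U cold]: {st1, st2, st3, st5, st6}.

{st1, st2, st3, st5, st6}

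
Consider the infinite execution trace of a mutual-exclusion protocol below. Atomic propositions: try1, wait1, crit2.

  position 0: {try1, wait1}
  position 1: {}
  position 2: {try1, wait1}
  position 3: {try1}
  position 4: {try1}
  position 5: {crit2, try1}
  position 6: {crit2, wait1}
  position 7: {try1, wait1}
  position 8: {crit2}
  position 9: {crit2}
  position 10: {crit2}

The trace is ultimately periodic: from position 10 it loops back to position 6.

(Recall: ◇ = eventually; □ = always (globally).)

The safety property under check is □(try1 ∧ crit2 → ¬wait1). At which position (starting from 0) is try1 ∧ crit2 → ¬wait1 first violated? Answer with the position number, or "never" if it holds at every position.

try1 ∧ crit2 → ¬wait1 holds at every position 0..10, and those are all the positions the trace ever visits, so the invariant □(try1 ∧ crit2 → ¬wait1) is never violated.

never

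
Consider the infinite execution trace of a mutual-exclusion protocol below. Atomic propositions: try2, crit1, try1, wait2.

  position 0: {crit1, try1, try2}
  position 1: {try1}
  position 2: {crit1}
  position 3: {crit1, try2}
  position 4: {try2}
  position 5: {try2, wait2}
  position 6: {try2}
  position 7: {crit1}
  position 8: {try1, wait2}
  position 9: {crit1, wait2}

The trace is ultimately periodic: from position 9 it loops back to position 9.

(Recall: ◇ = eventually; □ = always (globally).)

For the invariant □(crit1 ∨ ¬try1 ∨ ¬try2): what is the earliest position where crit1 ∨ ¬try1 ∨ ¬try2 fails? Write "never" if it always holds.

crit1 ∨ ¬try1 ∨ ¬try2 holds at every position 0..9, and those are all the positions the trace ever visits, so the invariant □(crit1 ∨ ¬try1 ∨ ¬try2) is never violated.

never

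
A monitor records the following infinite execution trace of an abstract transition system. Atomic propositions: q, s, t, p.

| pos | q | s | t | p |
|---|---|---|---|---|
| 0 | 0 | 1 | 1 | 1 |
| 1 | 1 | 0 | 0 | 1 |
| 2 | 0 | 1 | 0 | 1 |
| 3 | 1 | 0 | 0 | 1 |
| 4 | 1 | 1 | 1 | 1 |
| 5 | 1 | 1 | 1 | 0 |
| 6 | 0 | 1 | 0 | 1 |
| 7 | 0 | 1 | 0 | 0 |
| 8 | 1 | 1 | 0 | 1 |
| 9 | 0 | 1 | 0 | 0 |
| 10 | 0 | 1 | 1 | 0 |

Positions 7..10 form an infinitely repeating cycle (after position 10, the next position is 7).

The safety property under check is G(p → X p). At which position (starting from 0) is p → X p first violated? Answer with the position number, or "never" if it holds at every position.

Check p → X p at each position in order: 0 ✓, 1 ✓, 2 ✓, 3 ✓.
At position 4 the labels are {p, q, s, t} and the next position 5 has {q, s, t}, so p → X p is false there. This is the first violation.

4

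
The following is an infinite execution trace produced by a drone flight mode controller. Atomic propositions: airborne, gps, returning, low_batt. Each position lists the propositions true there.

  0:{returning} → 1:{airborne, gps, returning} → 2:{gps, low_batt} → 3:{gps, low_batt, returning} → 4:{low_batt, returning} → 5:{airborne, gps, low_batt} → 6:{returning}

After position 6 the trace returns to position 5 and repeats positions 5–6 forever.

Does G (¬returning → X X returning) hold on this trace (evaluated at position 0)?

Violated

¬returning → X X returning must hold at every position from 0 onward. It fails at position 5, so G (¬returning → X X returning) is false.
Positions where ¬returning holds: 2, 5.
Check X X returning at each: 2→ok, 5→fails.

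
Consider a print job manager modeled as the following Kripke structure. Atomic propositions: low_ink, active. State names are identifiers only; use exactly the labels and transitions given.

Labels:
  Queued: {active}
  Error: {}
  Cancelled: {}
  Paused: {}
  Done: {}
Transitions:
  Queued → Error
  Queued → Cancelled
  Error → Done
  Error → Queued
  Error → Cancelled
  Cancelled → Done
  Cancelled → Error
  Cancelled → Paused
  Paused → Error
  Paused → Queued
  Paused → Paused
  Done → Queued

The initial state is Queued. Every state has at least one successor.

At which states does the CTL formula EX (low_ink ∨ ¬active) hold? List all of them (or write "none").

{Queued, Error, Cancelled, Paused}

States satisfying low_ink ∨ ¬active: {Error, Cancelled, Paused, Done}.
States satisfying EX (low_ink ∨ ¬active): {Queued, Error, Cancelled, Paused}.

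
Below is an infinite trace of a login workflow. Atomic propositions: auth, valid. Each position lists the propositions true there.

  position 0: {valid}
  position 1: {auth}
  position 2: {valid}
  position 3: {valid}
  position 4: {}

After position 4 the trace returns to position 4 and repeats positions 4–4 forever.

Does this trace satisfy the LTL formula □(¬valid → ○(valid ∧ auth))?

Violated

¬valid → ○(valid ∧ auth) must hold at every position from 0 onward. It fails at position 1, so □(¬valid → ○(valid ∧ auth)) is false.
Positions where ¬valid holds: 1, 4.
Check ○(valid ∧ auth) at each: 1→fails, 4→fails.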